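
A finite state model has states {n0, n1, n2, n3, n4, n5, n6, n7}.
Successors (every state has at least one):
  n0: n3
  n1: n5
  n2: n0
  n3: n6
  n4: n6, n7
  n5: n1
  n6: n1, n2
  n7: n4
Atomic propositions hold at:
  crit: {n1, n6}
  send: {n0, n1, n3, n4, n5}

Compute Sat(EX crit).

Sat(EX crit) = {s : some successor in {n1, n6}} = {n3, n4, n5, n6}

{n3, n4, n5, n6}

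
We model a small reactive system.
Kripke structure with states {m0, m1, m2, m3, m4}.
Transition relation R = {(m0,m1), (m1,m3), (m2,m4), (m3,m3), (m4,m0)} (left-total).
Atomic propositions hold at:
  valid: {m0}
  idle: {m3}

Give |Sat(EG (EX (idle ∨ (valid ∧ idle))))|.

Sat(valid ∧ idle) = ∅
Sat(idle ∨ (valid ∧ idle)) = {m3}
Sat(EX (idle ∨ (valid ∧ idle))) = {s : some successor in {m3}} = {m1, m3}
EG (EX (idle ∨ (valid ∧ idle))): greatest fixpoint, start Z0 = {m1, m3}, keep only states in Sat with some successor in Z. Already a fixed point.
Sat(EG (EX (idle ∨ (valid ∧ idle)))) = {m1, m3}
|Sat(EG (EX (idle ∨ (valid ∧ idle))))| = |{m1, m3}| = 2.

2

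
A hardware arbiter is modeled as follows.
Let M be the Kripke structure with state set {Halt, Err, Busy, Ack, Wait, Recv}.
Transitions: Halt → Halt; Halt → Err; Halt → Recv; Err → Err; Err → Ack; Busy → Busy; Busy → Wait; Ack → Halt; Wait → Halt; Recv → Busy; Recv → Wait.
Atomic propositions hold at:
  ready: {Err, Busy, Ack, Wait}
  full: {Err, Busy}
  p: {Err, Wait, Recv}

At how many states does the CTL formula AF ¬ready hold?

Sat(¬ready) = {Halt, Recv}
AF ¬ready: least fixpoint, start Z0 = {Halt, Recv}, add states with every successor in Z. Z1 = {Halt, Ack, Wait, Recv}; fixed.
Sat(AF ¬ready) = {Halt, Ack, Wait, Recv}
|Sat(AF ¬ready)| = |{Halt, Ack, Wait, Recv}| = 4.

4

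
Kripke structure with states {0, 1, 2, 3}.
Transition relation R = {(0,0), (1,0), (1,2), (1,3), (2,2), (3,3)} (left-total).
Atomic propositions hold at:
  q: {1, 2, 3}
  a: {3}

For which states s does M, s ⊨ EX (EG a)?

{1, 3}

EG a: greatest fixpoint, start Z0 = {3}, keep only states in Sat with some successor in Z. Already a fixed point.
Sat(EG a) = {3}
Sat(EX (EG a)) = {s : some successor in {3}} = {1, 3}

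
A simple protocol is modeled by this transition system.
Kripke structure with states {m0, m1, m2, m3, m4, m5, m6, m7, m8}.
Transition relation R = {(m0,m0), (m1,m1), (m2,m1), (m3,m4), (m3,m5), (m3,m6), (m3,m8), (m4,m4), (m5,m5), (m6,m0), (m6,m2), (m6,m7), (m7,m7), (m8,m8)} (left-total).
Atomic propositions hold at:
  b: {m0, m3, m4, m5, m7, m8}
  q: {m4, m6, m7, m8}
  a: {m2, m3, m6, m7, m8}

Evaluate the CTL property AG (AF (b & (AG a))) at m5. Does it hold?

No

AG a: greatest fixpoint, start Z0 = {m2, m3, m6, m7, m8}, keep only states in Sat with every successor in Z. Z1 = {m7, m8}; fixed.
Sat(AG a) = {m7, m8}
Sat(b & (AG a)) = {m7, m8}
AF (b & (AG a)): least fixpoint, start Z0 = {m7, m8}, add states with every successor in Z. Already a fixed point.
Sat(AF (b & (AG a))) = {m7, m8}
AG (AF (b & (AG a))): greatest fixpoint, start Z0 = {m7, m8}, keep only states in Sat with every successor in Z. Already a fixed point.
Sat(AG (AF (b & (AG a)))) = {m7, m8}
m5 ∉ Sat(AG (AF (b & (AG a)))) = {m7, m8}, so the formula does not hold at m5.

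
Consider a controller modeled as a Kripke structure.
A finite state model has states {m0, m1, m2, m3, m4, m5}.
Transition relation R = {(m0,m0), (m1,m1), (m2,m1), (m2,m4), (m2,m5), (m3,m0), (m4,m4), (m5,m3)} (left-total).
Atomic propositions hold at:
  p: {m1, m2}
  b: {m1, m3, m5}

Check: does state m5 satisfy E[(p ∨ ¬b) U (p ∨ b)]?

Sat(¬b) = {m0, m2, m4}
Sat(p ∨ ¬b) = {m0, m1, m2, m4}
Sat(p ∨ b) = {m1, m2, m3, m5}
E[(p ∨ ¬b) U (p ∨ b)]: least fixpoint, start Z0 = Sat((p ∨ b)) = {m1, m2, m3, m5}, add states in Sat(p ∨ ¬b) with some successor in Z. Already a fixed point.
Sat(E[(p ∨ ¬b) U (p ∨ b)]) = {m1, m2, m3, m5}
m5 ∈ Sat(E[(p ∨ ¬b) U (p ∨ b)]) = {m1, m2, m3, m5}, so the formula holds at m5.

Yes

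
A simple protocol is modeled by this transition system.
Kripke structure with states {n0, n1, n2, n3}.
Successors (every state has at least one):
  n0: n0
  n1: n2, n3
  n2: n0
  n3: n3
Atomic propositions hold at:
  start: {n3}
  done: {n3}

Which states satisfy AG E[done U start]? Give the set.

{n3}

E[done U start]: least fixpoint, start Z0 = Sat(start) = {n3}, add states in Sat(done) with some successor in Z. Already a fixed point.
Sat(E[done U start]) = {n3}
AG E[done U start]: greatest fixpoint, start Z0 = {n3}, keep only states in Sat with every successor in Z. Already a fixed point.
Sat(AG E[done U start]) = {n3}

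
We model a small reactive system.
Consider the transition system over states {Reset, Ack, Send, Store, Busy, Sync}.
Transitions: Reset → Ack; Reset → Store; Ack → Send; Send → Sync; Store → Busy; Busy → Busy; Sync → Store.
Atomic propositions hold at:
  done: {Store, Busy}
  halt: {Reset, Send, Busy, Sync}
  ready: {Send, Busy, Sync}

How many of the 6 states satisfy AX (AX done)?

Sat(AX done) = {s : every successor in {Store, Busy}} = {Store, Busy, Sync}
Sat(AX (AX done)) = {s : every successor in {Store, Busy, Sync}} = {Send, Store, Busy, Sync}
|Sat(AX (AX done))| = |{Send, Store, Busy, Sync}| = 4.

4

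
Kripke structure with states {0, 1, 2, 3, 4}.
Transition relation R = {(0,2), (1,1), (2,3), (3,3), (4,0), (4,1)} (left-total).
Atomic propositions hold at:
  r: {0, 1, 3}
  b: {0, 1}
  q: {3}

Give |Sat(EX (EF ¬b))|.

4

Sat(¬b) = {2, 3, 4}
EF ¬b: least fixpoint, start Z0 = {2, 3, 4}, add states with some successor in Z. Z1 = {0, 2, 3, 4}; fixed.
Sat(EF ¬b) = {0, 2, 3, 4}
Sat(EX (EF ¬b)) = {s : some successor in {0, 2, 3, 4}} = {0, 2, 3, 4}
|Sat(EX (EF ¬b))| = |{0, 2, 3, 4}| = 4.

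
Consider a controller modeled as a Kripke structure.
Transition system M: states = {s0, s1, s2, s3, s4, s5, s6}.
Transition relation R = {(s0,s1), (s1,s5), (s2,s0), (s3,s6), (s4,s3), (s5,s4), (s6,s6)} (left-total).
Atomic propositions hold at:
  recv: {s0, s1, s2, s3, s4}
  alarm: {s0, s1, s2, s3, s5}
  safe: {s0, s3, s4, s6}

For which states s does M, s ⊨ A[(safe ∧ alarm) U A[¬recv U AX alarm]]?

Sat(safe ∧ alarm) = {s0, s3}
Sat(¬recv) = {s5, s6}
Sat(AX alarm) = {s : every successor in {s0, s1, s2, s3, s5}} = {s0, s1, s2, s4}
A[¬recv U AX alarm]: least fixpoint, start Z0 = Sat(AX alarm) = {s0, s1, s2, s4}, add states in Sat(¬recv) with every successor in Z. Z1 = {s0, s1, s2, s4, s5}; fixed.
Sat(A[¬recv U AX alarm]) = {s0, s1, s2, s4, s5}
A[(safe ∧ alarm) U A[¬recv U AX alarm]]: least fixpoint, start Z0 = Sat(A[¬recv U AX alarm]) = {s0, s1, s2, s4, s5}, add states in Sat(safe ∧ alarm) with every successor in Z. Already a fixed point.
Sat(A[(safe ∧ alarm) U A[¬recv U AX alarm]]) = {s0, s1, s2, s4, s5}

{s0, s1, s2, s4, s5}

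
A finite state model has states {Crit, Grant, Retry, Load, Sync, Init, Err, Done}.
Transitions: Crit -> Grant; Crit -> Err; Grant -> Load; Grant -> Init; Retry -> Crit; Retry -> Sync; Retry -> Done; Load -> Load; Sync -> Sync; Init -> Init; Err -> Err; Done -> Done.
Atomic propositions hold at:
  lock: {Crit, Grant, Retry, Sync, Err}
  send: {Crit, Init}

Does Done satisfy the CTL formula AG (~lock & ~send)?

Yes

Sat(~lock) = {Load, Init, Done}
Sat(~send) = {Grant, Retry, Load, Sync, Err, Done}
Sat(~lock & ~send) = {Load, Done}
AG (~lock & ~send): greatest fixpoint, start Z0 = {Load, Done}, keep only states in Sat with every successor in Z. Already a fixed point.
Sat(AG (~lock & ~send)) = {Load, Done}
Done ∈ Sat(AG (~lock & ~send)) = {Load, Done}, so the formula holds at Done.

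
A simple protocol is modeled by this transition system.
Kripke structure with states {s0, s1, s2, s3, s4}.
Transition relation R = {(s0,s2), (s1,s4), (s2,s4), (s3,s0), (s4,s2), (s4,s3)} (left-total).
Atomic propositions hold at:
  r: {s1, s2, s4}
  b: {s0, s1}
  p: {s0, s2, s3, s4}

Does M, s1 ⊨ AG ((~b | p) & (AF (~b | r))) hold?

No

Sat(~b) = {s2, s3, s4}
Sat(~b | p) = {s0, s2, s3, s4}
Sat(~b | r) = {s1, s2, s3, s4}
AF (~b | r): least fixpoint, start Z0 = {s1, s2, s3, s4}, add states with every successor in Z. Z1 = {s0, s1, s2, s3, s4}; fixed.
Sat(AF (~b | r)) = {s0, s1, s2, s3, s4}
Sat((~b | p) & (AF (~b | r))) = {s0, s2, s3, s4}
AG ((~b | p) & (AF (~b | r))): greatest fixpoint, start Z0 = {s0, s2, s3, s4}, keep only states in Sat with every successor in Z. Already a fixed point.
Sat(AG ((~b | p) & (AF (~b | r)))) = {s0, s2, s3, s4}
s1 ∉ Sat(AG ((~b | p) & (AF (~b | r)))) = {s0, s2, s3, s4}, so the formula does not hold at s1.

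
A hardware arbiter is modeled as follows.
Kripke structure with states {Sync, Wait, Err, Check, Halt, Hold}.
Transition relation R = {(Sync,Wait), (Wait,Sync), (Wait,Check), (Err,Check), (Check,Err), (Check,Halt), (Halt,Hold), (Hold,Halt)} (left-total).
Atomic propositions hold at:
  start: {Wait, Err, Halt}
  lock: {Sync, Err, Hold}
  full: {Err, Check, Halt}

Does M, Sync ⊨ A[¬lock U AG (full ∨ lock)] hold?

No

Sat(¬lock) = {Wait, Check, Halt}
Sat(full ∨ lock) = {Sync, Err, Check, Halt, Hold}
AG (full ∨ lock): greatest fixpoint, start Z0 = {Sync, Err, Check, Halt, Hold}, keep only states in Sat with every successor in Z. Z1 = {Err, Check, Halt, Hold}; fixed.
Sat(AG (full ∨ lock)) = {Err, Check, Halt, Hold}
A[¬lock U AG (full ∨ lock)]: least fixpoint, start Z0 = Sat(AG (full ∨ lock)) = {Err, Check, Halt, Hold}, add states in Sat(¬lock) with every successor in Z. Already a fixed point.
Sat(A[¬lock U AG (full ∨ lock)]) = {Err, Check, Halt, Hold}
Sync ∉ Sat(A[¬lock U AG (full ∨ lock)]) = {Err, Check, Halt, Hold}, so the formula does not hold at Sync.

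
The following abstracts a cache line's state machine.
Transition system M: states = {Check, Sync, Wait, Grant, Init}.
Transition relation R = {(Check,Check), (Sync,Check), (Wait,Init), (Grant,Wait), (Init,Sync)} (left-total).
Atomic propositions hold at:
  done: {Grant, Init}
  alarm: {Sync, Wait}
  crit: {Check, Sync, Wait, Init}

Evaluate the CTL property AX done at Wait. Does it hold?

Yes

Sat(AX done) = {s : every successor in {Grant, Init}} = {Wait}
Wait ∈ Sat(AX done) = {Wait}, so the formula holds at Wait.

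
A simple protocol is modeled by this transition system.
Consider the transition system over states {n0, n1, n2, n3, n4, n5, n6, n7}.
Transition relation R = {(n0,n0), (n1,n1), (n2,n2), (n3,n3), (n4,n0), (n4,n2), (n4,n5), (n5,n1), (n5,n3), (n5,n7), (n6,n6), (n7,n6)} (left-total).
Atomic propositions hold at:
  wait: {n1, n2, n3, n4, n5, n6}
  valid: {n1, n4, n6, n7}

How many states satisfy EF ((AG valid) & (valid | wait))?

5

AG valid: greatest fixpoint, start Z0 = {n1, n4, n6, n7}, keep only states in Sat with every successor in Z. Z1 = {n1, n6, n7}; fixed.
Sat(AG valid) = {n1, n6, n7}
Sat(valid | wait) = {n1, n2, n3, n4, n5, n6, n7}
Sat((AG valid) & (valid | wait)) = {n1, n6, n7}
EF ((AG valid) & (valid | wait)): least fixpoint, start Z0 = {n1, n6, n7}, add states with some successor in Z. Z1 = {n1, n5, n6, n7}; Z2 = {n1, n4, n5, n6, n7}; fixed.
Sat(EF ((AG valid) & (valid | wait))) = {n1, n4, n5, n6, n7}
|Sat(EF ((AG valid) & (valid | wait)))| = |{n1, n4, n5, n6, n7}| = 5.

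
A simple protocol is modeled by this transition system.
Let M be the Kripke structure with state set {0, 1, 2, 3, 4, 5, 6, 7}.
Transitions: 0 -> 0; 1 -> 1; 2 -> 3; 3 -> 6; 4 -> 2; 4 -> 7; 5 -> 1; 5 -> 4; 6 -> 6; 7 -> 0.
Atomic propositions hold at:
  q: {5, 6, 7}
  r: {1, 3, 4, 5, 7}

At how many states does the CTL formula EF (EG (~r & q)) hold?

Sat(~r) = {0, 2, 6}
Sat(~r & q) = {6}
EG (~r & q): greatest fixpoint, start Z0 = {6}, keep only states in Sat with some successor in Z. Already a fixed point.
Sat(EG (~r & q)) = {6}
EF (EG (~r & q)): least fixpoint, start Z0 = {6}, add states with some successor in Z. Z1 = {3, 6}; Z2 = {2, 3, 6}; Z3 = {2, 3, 4, 6}; Z4 = {2, 3, 4, 5, 6}; fixed.
Sat(EF (EG (~r & q))) = {2, 3, 4, 5, 6}
|Sat(EF (EG (~r & q)))| = |{2, 3, 4, 5, 6}| = 5.

5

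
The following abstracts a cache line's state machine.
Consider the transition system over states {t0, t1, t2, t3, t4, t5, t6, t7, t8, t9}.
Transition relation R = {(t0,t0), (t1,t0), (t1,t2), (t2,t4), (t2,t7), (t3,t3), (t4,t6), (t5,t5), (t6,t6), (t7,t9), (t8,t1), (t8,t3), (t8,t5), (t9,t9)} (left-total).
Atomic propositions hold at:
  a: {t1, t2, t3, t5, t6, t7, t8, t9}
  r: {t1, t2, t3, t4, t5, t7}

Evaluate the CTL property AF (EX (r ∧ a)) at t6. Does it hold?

Sat(r ∧ a) = {t1, t2, t3, t5, t7}
Sat(EX (r ∧ a)) = {s : some successor in {t1, t2, t3, t5, t7}} = {t1, t2, t3, t5, t8}
AF (EX (r ∧ a)): least fixpoint, start Z0 = {t1, t2, t3, t5, t8}, add states with every successor in Z. Already a fixed point.
Sat(AF (EX (r ∧ a))) = {t1, t2, t3, t5, t8}
t6 ∉ Sat(AF (EX (r ∧ a))) = {t1, t2, t3, t5, t8}, so the formula does not hold at t6.

No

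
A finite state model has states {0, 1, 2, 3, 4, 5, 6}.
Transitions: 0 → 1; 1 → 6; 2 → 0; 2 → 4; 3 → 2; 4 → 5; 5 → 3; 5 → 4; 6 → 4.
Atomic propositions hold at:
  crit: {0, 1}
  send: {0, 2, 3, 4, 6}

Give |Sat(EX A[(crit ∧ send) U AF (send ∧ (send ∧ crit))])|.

1

Sat(crit ∧ send) = {0}
Sat(send ∧ crit) = {0}
Sat(send ∧ (send ∧ crit)) = {0}
AF (send ∧ (send ∧ crit)): least fixpoint, start Z0 = {0}, add states with every successor in Z. Already a fixed point.
Sat(AF (send ∧ (send ∧ crit))) = {0}
A[(crit ∧ send) U AF (send ∧ (send ∧ crit))]: least fixpoint, start Z0 = Sat(AF (send ∧ (send ∧ crit))) = {0}, add states in Sat(crit ∧ send) with every successor in Z. Already a fixed point.
Sat(A[(crit ∧ send) U AF (send ∧ (send ∧ crit))]) = {0}
Sat(EX A[(crit ∧ send) U AF (send ∧ (send ∧ crit))]) = {s : some successor in {0}} = {2}
|Sat(EX A[(crit ∧ send) U AF (send ∧ (send ∧ crit))])| = |{2}| = 1.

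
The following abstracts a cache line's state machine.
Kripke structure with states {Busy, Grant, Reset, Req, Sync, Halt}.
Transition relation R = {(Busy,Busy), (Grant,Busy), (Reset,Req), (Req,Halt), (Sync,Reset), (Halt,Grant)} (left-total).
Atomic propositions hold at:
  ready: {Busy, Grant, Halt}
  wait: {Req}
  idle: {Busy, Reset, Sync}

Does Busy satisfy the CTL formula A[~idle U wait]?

Sat(~idle) = {Grant, Req, Halt}
A[~idle U wait]: least fixpoint, start Z0 = Sat(wait) = {Req}, add states in Sat(~idle) with every successor in Z. Already a fixed point.
Sat(A[~idle U wait]) = {Req}
Busy ∉ Sat(A[~idle U wait]) = {Req}, so the formula does not hold at Busy.

No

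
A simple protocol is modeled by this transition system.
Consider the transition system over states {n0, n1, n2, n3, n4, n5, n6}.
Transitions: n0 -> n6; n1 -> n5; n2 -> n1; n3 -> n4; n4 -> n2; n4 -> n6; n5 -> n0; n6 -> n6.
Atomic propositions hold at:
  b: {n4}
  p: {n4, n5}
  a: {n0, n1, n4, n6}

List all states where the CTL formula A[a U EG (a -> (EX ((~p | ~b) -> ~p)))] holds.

{n0, n1, n3, n4, n5, n6}

Sat(~p) = {n0, n1, n2, n3, n6}
Sat(~b) = {n0, n1, n2, n3, n5, n6}
Sat(~p | ~b) = {n0, n1, n2, n3, n5, n6}
Sat((~p | ~b) -> ~p) = {n0, n1, n2, n3, n4, n6}
Sat(EX ((~p | ~b) -> ~p)) = {s : some successor in {n0, n1, n2, n3, n4, n6}} = {n0, n2, n3, n4, n5, n6}
Sat(a -> (EX ((~p | ~b) -> ~p))) = {n0, n2, n3, n4, n5, n6}
EG (a -> (EX ((~p | ~b) -> ~p))): greatest fixpoint, start Z0 = {n0, n2, n3, n4, n5, n6}, keep only states in Sat with some successor in Z. Z1 = {n0, n3, n4, n5, n6}; fixed.
Sat(EG (a -> (EX ((~p | ~b) -> ~p)))) = {n0, n3, n4, n5, n6}
A[a U EG (a -> (EX ((~p | ~b) -> ~p)))]: least fixpoint, start Z0 = Sat(EG (a -> (EX ((~p | ~b) -> ~p)))) = {n0, n3, n4, n5, n6}, add states in Sat(a) with every successor in Z. Z1 = {n0, n1, n3, n4, n5, n6}; fixed.
Sat(A[a U EG (a -> (EX ((~p | ~b) -> ~p)))]) = {n0, n1, n3, n4, n5, n6}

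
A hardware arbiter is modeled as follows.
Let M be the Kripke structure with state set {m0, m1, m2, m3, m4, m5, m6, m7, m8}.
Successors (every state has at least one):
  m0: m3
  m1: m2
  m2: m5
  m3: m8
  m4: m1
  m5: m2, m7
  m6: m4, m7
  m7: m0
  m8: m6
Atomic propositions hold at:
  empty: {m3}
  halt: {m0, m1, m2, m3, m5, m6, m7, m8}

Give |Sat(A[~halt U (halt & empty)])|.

1

Sat(~halt) = {m4}
Sat(halt & empty) = {m3}
A[~halt U (halt & empty)]: least fixpoint, start Z0 = Sat((halt & empty)) = {m3}, add states in Sat(~halt) with every successor in Z. Already a fixed point.
Sat(A[~halt U (halt & empty)]) = {m3}
|Sat(A[~halt U (halt & empty)])| = |{m3}| = 1.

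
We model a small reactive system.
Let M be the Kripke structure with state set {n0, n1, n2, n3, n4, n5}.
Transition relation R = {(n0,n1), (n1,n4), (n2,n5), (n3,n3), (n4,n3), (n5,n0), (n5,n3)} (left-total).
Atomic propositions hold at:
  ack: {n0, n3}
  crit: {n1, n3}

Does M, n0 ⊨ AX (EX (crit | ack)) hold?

Sat(crit | ack) = {n0, n1, n3}
Sat(EX (crit | ack)) = {s : some successor in {n0, n1, n3}} = {n0, n3, n4, n5}
Sat(AX (EX (crit | ack))) = {s : every successor in {n0, n3, n4, n5}} = {n1, n2, n3, n4, n5}
n0 ∉ Sat(AX (EX (crit | ack))) = {n1, n2, n3, n4, n5}, so the formula does not hold at n0.

No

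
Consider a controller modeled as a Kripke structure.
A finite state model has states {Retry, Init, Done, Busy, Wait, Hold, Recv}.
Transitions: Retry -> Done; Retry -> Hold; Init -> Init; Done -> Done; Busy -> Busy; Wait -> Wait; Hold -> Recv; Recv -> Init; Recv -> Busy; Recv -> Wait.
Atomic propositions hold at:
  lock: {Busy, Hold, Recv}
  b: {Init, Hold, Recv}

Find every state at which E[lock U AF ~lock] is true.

Sat(~lock) = {Retry, Init, Done, Wait}
AF ~lock: least fixpoint, start Z0 = {Retry, Init, Done, Wait}, add states with every successor in Z. Already a fixed point.
Sat(AF ~lock) = {Retry, Init, Done, Wait}
E[lock U AF ~lock]: least fixpoint, start Z0 = Sat(AF ~lock) = {Retry, Init, Done, Wait}, add states in Sat(lock) with some successor in Z. Z1 = {Retry, Init, Done, Wait, Recv}; Z2 = {Retry, Init, Done, Wait, Hold, Recv}; fixed.
Sat(E[lock U AF ~lock]) = {Retry, Init, Done, Wait, Hold, Recv}

{Retry, Init, Done, Wait, Hold, Recv}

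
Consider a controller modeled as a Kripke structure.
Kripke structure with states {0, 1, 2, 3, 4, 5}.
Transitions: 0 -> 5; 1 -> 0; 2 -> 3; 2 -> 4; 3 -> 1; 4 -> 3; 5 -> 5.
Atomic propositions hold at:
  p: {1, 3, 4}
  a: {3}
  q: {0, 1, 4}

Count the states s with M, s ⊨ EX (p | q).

4

Sat(p | q) = {0, 1, 3, 4}
Sat(EX (p | q)) = {s : some successor in {0, 1, 3, 4}} = {1, 2, 3, 4}
|Sat(EX (p | q))| = |{1, 2, 3, 4}| = 4.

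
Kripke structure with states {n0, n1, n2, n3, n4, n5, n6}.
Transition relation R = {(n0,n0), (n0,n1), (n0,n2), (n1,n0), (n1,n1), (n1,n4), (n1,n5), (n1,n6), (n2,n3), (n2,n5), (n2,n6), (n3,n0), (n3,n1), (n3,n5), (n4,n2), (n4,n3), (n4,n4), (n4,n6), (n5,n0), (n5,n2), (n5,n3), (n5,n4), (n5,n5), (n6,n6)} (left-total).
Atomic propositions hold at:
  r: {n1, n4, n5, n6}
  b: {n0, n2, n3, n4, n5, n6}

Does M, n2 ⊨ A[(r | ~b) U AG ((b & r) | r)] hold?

Sat(~b) = {n1}
Sat(r | ~b) = {n1, n4, n5, n6}
Sat(b & r) = {n4, n5, n6}
Sat((b & r) | r) = {n1, n4, n5, n6}
AG ((b & r) | r): greatest fixpoint, start Z0 = {n1, n4, n5, n6}, keep only states in Sat with every successor in Z. Z1 = {n6}; fixed.
Sat(AG ((b & r) | r)) = {n6}
A[(r | ~b) U AG ((b & r) | r)]: least fixpoint, start Z0 = Sat(AG ((b & r) | r)) = {n6}, add states in Sat(r | ~b) with every successor in Z. Already a fixed point.
Sat(A[(r | ~b) U AG ((b & r) | r)]) = {n6}
n2 ∉ Sat(A[(r | ~b) U AG ((b & r) | r)]) = {n6}, so the formula does not hold at n2.

No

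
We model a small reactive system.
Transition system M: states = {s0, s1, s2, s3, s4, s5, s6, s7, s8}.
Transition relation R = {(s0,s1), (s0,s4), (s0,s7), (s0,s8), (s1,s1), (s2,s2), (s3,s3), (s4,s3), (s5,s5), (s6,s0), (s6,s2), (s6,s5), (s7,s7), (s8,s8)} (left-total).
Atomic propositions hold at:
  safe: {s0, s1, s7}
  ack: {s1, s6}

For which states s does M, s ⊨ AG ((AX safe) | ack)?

Sat(AX safe) = {s : every successor in {s0, s1, s7}} = {s1, s7}
Sat((AX safe) | ack) = {s1, s6, s7}
AG ((AX safe) | ack): greatest fixpoint, start Z0 = {s1, s6, s7}, keep only states in Sat with every successor in Z. Z1 = {s1, s7}; fixed.
Sat(AG ((AX safe) | ack)) = {s1, s7}

{s1, s7}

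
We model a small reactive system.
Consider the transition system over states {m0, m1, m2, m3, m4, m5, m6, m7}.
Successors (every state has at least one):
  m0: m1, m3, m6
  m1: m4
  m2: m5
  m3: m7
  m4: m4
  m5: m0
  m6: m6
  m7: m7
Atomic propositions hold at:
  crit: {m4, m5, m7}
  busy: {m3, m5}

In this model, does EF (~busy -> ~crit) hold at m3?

Sat(~busy) = {m0, m1, m2, m4, m6, m7}
Sat(~crit) = {m0, m1, m2, m3, m6}
Sat(~busy -> ~crit) = {m0, m1, m2, m3, m5, m6}
EF (~busy -> ~crit): least fixpoint, start Z0 = {m0, m1, m2, m3, m5, m6}, add states with some successor in Z. Already a fixed point.
Sat(EF (~busy -> ~crit)) = {m0, m1, m2, m3, m5, m6}
m3 ∈ Sat(EF (~busy -> ~crit)) = {m0, m1, m2, m3, m5, m6}, so the formula holds at m3.

Yes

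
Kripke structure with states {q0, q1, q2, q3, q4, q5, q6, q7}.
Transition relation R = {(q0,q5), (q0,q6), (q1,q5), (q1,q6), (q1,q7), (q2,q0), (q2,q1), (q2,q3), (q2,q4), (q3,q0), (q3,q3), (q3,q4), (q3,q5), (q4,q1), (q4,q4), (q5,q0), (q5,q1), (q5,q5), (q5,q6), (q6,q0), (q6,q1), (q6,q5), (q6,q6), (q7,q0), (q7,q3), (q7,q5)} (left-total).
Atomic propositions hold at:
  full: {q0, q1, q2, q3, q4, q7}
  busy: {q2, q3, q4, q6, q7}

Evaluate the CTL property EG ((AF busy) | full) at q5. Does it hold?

AF busy: least fixpoint, start Z0 = {q2, q3, q4, q6, q7}, add states with every successor in Z. Already a fixed point.
Sat(AF busy) = {q2, q3, q4, q6, q7}
Sat((AF busy) | full) = {q0, q1, q2, q3, q4, q6, q7}
EG ((AF busy) | full): greatest fixpoint, start Z0 = {q0, q1, q2, q3, q4, q6, q7}, keep only states in Sat with some successor in Z. Already a fixed point.
Sat(EG ((AF busy) | full)) = {q0, q1, q2, q3, q4, q6, q7}
q5 ∉ Sat(EG ((AF busy) | full)) = {q0, q1, q2, q3, q4, q6, q7}, so the formula does not hold at q5.

No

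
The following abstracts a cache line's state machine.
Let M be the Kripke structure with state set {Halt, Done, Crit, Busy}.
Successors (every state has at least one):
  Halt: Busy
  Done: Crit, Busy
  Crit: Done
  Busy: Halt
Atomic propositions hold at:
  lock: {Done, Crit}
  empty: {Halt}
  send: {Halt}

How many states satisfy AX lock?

Sat(AX lock) = {s : every successor in {Done, Crit}} = {Crit}
|Sat(AX lock)| = |{Crit}| = 1.

1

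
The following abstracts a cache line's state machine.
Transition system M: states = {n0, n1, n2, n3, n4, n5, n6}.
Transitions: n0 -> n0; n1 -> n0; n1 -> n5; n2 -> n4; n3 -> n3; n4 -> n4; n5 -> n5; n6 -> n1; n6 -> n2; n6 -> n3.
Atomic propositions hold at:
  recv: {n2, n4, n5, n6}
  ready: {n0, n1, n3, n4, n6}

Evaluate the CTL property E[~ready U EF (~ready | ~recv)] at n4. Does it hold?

Sat(~ready) = {n2, n5}
Sat(~recv) = {n0, n1, n3}
Sat(~ready | ~recv) = {n0, n1, n2, n3, n5}
EF (~ready | ~recv): least fixpoint, start Z0 = {n0, n1, n2, n3, n5}, add states with some successor in Z. Z1 = {n0, n1, n2, n3, n5, n6}; fixed.
Sat(EF (~ready | ~recv)) = {n0, n1, n2, n3, n5, n6}
E[~ready U EF (~ready | ~recv)]: least fixpoint, start Z0 = Sat(EF (~ready | ~recv)) = {n0, n1, n2, n3, n5, n6}, add states in Sat(~ready) with some successor in Z. Already a fixed point.
Sat(E[~ready U EF (~ready | ~recv)]) = {n0, n1, n2, n3, n5, n6}
n4 ∉ Sat(E[~ready U EF (~ready | ~recv)]) = {n0, n1, n2, n3, n5, n6}, so the formula does not hold at n4.

No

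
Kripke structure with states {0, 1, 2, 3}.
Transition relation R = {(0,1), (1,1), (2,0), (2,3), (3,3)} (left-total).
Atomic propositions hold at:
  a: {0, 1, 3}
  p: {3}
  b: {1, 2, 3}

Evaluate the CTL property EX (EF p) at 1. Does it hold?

EF p: least fixpoint, start Z0 = {3}, add states with some successor in Z. Z1 = {2, 3}; fixed.
Sat(EF p) = {2, 3}
Sat(EX (EF p)) = {s : some successor in {2, 3}} = {2, 3}
1 ∉ Sat(EX (EF p)) = {2, 3}, so the formula does not hold at 1.

No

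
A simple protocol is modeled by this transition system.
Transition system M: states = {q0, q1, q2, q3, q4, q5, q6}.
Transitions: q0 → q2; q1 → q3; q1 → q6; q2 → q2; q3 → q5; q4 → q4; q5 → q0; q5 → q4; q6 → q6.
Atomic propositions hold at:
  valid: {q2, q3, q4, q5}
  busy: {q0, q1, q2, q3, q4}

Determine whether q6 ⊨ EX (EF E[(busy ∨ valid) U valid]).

Sat(busy ∨ valid) = {q0, q1, q2, q3, q4, q5}
E[(busy ∨ valid) U valid]: least fixpoint, start Z0 = Sat(valid) = {q2, q3, q4, q5}, add states in Sat(busy ∨ valid) with some successor in Z. Z1 = {q0, q1, q2, q3, q4, q5}; fixed.
Sat(E[(busy ∨ valid) U valid]) = {q0, q1, q2, q3, q4, q5}
EF E[(busy ∨ valid) U valid]: least fixpoint, start Z0 = {q0, q1, q2, q3, q4, q5}, add states with some successor in Z. Already a fixed point.
Sat(EF E[(busy ∨ valid) U valid]) = {q0, q1, q2, q3, q4, q5}
Sat(EX (EF E[(busy ∨ valid) U valid])) = {s : some successor in {q0, q1, q2, q3, q4, q5}} = {q0, q1, q2, q3, q4, q5}
q6 ∉ Sat(EX (EF E[(busy ∨ valid) U valid])) = {q0, q1, q2, q3, q4, q5}, so the formula does not hold at q6.

No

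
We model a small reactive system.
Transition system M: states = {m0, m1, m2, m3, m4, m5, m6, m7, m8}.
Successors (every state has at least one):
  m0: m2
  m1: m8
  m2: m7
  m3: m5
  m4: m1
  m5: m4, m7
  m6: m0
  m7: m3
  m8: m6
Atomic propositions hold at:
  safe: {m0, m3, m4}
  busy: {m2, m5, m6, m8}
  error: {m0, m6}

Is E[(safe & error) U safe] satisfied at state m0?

Yes

Sat(safe & error) = {m0}
E[(safe & error) U safe]: least fixpoint, start Z0 = Sat(safe) = {m0, m3, m4}, add states in Sat(safe & error) with some successor in Z. Already a fixed point.
Sat(E[(safe & error) U safe]) = {m0, m3, m4}
m0 ∈ Sat(E[(safe & error) U safe]) = {m0, m3, m4}, so the formula holds at m0.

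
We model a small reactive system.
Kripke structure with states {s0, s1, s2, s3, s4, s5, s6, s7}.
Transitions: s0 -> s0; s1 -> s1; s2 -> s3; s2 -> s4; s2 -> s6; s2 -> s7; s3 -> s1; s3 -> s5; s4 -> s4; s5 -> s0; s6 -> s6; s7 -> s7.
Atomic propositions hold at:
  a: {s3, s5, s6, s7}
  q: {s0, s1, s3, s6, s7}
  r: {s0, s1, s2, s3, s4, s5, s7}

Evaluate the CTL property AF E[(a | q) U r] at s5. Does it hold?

Yes

Sat(a | q) = {s0, s1, s3, s5, s6, s7}
E[(a | q) U r]: least fixpoint, start Z0 = Sat(r) = {s0, s1, s2, s3, s4, s5, s7}, add states in Sat(a | q) with some successor in Z. Already a fixed point.
Sat(E[(a | q) U r]) = {s0, s1, s2, s3, s4, s5, s7}
AF E[(a | q) U r]: least fixpoint, start Z0 = {s0, s1, s2, s3, s4, s5, s7}, add states with every successor in Z. Already a fixed point.
Sat(AF E[(a | q) U r]) = {s0, s1, s2, s3, s4, s5, s7}
s5 ∈ Sat(AF E[(a | q) U r]) = {s0, s1, s2, s3, s4, s5, s7}, so the formula holds at s5.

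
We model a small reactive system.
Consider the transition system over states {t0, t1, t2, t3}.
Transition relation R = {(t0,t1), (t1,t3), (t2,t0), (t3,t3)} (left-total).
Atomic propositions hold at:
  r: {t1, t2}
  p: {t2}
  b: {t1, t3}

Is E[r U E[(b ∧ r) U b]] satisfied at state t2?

Sat(b ∧ r) = {t1}
E[(b ∧ r) U b]: least fixpoint, start Z0 = Sat(b) = {t1, t3}, add states in Sat(b ∧ r) with some successor in Z. Already a fixed point.
Sat(E[(b ∧ r) U b]) = {t1, t3}
E[r U E[(b ∧ r) U b]]: least fixpoint, start Z0 = Sat(E[(b ∧ r) U b]) = {t1, t3}, add states in Sat(r) with some successor in Z. Already a fixed point.
Sat(E[r U E[(b ∧ r) U b]]) = {t1, t3}
t2 ∉ Sat(E[r U E[(b ∧ r) U b]]) = {t1, t3}, so the formula does not hold at t2.

No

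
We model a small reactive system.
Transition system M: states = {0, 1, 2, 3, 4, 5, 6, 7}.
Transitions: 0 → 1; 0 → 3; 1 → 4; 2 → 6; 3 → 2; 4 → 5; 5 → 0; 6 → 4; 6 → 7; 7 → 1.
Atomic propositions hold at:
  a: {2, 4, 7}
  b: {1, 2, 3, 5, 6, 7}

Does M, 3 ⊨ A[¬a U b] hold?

Sat(¬a) = {0, 1, 3, 5, 6}
A[¬a U b]: least fixpoint, start Z0 = Sat(b) = {1, 2, 3, 5, 6, 7}, add states in Sat(¬a) with every successor in Z. Z1 = {0, 1, 2, 3, 5, 6, 7}; fixed.
Sat(A[¬a U b]) = {0, 1, 2, 3, 5, 6, 7}
3 ∈ Sat(A[¬a U b]) = {0, 1, 2, 3, 5, 6, 7}, so the formula holds at 3.

Yes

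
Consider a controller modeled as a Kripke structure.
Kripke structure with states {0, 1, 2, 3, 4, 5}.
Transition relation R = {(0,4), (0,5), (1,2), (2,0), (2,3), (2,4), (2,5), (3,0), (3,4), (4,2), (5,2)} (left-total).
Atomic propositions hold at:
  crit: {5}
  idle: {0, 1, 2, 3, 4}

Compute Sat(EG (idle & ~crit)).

Sat(~crit) = {0, 1, 2, 3, 4}
Sat(idle & ~crit) = {0, 1, 2, 3, 4}
EG (idle & ~crit): greatest fixpoint, start Z0 = {0, 1, 2, 3, 4}, keep only states in Sat with some successor in Z. Already a fixed point.
Sat(EG (idle & ~crit)) = {0, 1, 2, 3, 4}

{0, 1, 2, 3, 4}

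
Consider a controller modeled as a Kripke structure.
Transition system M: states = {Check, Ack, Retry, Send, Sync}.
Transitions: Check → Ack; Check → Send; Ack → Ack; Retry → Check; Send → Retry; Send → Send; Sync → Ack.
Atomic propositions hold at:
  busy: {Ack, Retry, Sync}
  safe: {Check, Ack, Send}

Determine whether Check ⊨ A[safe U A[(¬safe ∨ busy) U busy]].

No

Sat(¬safe) = {Retry, Sync}
Sat(¬safe ∨ busy) = {Ack, Retry, Sync}
A[(¬safe ∨ busy) U busy]: least fixpoint, start Z0 = Sat(busy) = {Ack, Retry, Sync}, add states in Sat(¬safe ∨ busy) with every successor in Z. Already a fixed point.
Sat(A[(¬safe ∨ busy) U busy]) = {Ack, Retry, Sync}
A[safe U A[(¬safe ∨ busy) U busy]]: least fixpoint, start Z0 = Sat(A[(¬safe ∨ busy) U busy]) = {Ack, Retry, Sync}, add states in Sat(safe) with every successor in Z. Already a fixed point.
Sat(A[safe U A[(¬safe ∨ busy) U busy]]) = {Ack, Retry, Sync}
Check ∉ Sat(A[safe U A[(¬safe ∨ busy) U busy]]) = {Ack, Retry, Sync}, so the formula does not hold at Check.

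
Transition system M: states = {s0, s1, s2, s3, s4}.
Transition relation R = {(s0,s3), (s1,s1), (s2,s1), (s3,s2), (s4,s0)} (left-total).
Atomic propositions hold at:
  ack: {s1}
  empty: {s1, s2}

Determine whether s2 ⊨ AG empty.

AG empty: greatest fixpoint, start Z0 = {s1, s2}, keep only states in Sat with every successor in Z. Already a fixed point.
Sat(AG empty) = {s1, s2}
s2 ∈ Sat(AG empty) = {s1, s2}, so the formula holds at s2.

Yes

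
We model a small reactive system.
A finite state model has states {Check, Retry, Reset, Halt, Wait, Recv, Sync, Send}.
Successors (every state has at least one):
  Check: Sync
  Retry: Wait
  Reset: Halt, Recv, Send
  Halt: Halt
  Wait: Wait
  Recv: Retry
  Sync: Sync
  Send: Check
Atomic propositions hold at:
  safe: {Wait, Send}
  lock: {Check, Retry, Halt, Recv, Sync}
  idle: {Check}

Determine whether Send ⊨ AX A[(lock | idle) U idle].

Sat(lock | idle) = {Check, Retry, Halt, Recv, Sync}
A[(lock | idle) U idle]: least fixpoint, start Z0 = Sat(idle) = {Check}, add states in Sat(lock | idle) with every successor in Z. Already a fixed point.
Sat(A[(lock | idle) U idle]) = {Check}
Sat(AX A[(lock | idle) U idle]) = {s : every successor in {Check}} = {Send}
Send ∈ Sat(AX A[(lock | idle) U idle]) = {Send}, so the formula holds at Send.

Yes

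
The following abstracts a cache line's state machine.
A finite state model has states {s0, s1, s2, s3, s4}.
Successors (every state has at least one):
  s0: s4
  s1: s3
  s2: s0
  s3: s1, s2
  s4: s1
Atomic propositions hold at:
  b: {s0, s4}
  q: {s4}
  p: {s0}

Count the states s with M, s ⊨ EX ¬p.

4

Sat(¬p) = {s1, s2, s3, s4}
Sat(EX ¬p) = {s : some successor in {s1, s2, s3, s4}} = {s0, s1, s3, s4}
|Sat(EX ¬p)| = |{s0, s1, s3, s4}| = 4.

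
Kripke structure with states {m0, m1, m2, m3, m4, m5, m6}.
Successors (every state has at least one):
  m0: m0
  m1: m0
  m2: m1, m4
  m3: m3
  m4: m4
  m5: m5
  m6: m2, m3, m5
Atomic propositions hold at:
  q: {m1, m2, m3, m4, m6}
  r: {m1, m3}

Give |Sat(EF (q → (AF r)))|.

6

AF r: least fixpoint, start Z0 = {m1, m3}, add states with every successor in Z. Already a fixed point.
Sat(AF r) = {m1, m3}
Sat(q → (AF r)) = {m0, m1, m3, m5}
EF (q → (AF r)): least fixpoint, start Z0 = {m0, m1, m3, m5}, add states with some successor in Z. Z1 = {m0, m1, m2, m3, m5, m6}; fixed.
Sat(EF (q → (AF r))) = {m0, m1, m2, m3, m5, m6}
|Sat(EF (q → (AF r)))| = |{m0, m1, m2, m3, m5, m6}| = 6.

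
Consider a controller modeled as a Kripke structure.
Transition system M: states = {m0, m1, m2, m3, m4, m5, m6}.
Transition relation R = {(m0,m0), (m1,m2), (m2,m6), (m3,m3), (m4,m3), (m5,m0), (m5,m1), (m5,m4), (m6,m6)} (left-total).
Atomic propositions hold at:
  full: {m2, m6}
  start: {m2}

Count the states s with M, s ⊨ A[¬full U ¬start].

6

Sat(¬full) = {m0, m1, m3, m4, m5}
Sat(¬start) = {m0, m1, m3, m4, m5, m6}
A[¬full U ¬start]: least fixpoint, start Z0 = Sat(¬start) = {m0, m1, m3, m4, m5, m6}, add states in Sat(¬full) with every successor in Z. Already a fixed point.
Sat(A[¬full U ¬start]) = {m0, m1, m3, m4, m5, m6}
|Sat(A[¬full U ¬start])| = |{m0, m1, m3, m4, m5, m6}| = 6.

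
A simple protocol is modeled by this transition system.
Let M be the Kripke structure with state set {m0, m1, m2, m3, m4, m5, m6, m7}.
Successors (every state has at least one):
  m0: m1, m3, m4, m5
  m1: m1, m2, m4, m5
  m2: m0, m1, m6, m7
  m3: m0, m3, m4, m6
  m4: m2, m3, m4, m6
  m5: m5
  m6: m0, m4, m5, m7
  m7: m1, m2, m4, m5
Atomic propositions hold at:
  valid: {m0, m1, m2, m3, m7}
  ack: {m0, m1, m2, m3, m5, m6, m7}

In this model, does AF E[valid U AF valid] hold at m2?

Yes

AF valid: least fixpoint, start Z0 = {m0, m1, m2, m3, m7}, add states with every successor in Z. Already a fixed point.
Sat(AF valid) = {m0, m1, m2, m3, m7}
E[valid U AF valid]: least fixpoint, start Z0 = Sat(AF valid) = {m0, m1, m2, m3, m7}, add states in Sat(valid) with some successor in Z. Already a fixed point.
Sat(E[valid U AF valid]) = {m0, m1, m2, m3, m7}
AF E[valid U AF valid]: least fixpoint, start Z0 = {m0, m1, m2, m3, m7}, add states with every successor in Z. Already a fixed point.
Sat(AF E[valid U AF valid]) = {m0, m1, m2, m3, m7}
m2 ∈ Sat(AF E[valid U AF valid]) = {m0, m1, m2, m3, m7}, so the formula holds at m2.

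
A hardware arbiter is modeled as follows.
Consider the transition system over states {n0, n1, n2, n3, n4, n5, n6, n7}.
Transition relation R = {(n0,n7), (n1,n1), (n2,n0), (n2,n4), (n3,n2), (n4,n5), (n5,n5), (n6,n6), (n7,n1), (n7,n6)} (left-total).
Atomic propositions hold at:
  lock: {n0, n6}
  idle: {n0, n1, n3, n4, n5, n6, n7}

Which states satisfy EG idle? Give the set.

{n0, n1, n4, n5, n6, n7}

EG idle: greatest fixpoint, start Z0 = {n0, n1, n3, n4, n5, n6, n7}, keep only states in Sat with some successor in Z. Z1 = {n0, n1, n4, n5, n6, n7}; fixed.
Sat(EG idle) = {n0, n1, n4, n5, n6, n7}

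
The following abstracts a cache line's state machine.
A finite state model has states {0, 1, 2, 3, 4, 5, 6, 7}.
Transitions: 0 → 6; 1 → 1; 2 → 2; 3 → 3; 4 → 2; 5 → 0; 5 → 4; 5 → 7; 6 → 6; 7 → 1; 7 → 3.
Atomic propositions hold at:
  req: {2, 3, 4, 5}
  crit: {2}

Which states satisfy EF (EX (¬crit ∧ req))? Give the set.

Sat(¬crit) = {0, 1, 3, 4, 5, 6, 7}
Sat(¬crit ∧ req) = {3, 4, 5}
Sat(EX (¬crit ∧ req)) = {s : some successor in {3, 4, 5}} = {3, 5, 7}
EF (EX (¬crit ∧ req)): least fixpoint, start Z0 = {3, 5, 7}, add states with some successor in Z. Already a fixed point.
Sat(EF (EX (¬crit ∧ req))) = {3, 5, 7}

{3, 5, 7}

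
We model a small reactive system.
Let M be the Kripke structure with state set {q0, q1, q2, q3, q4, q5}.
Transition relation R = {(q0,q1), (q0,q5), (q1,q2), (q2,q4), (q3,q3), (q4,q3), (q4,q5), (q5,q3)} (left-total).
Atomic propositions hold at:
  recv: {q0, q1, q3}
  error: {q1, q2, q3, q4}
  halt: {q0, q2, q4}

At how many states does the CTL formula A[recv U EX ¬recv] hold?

Sat(¬recv) = {q2, q4, q5}
Sat(EX ¬recv) = {s : some successor in {q2, q4, q5}} = {q0, q1, q2, q4}
A[recv U EX ¬recv]: least fixpoint, start Z0 = Sat(EX ¬recv) = {q0, q1, q2, q4}, add states in Sat(recv) with every successor in Z. Already a fixed point.
Sat(A[recv U EX ¬recv]) = {q0, q1, q2, q4}
|Sat(A[recv U EX ¬recv])| = |{q0, q1, q2, q4}| = 4.

4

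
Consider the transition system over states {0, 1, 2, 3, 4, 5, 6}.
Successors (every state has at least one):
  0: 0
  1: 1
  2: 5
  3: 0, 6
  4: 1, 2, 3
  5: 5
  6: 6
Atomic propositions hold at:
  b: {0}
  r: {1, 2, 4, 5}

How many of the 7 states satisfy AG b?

AG b: greatest fixpoint, start Z0 = {0}, keep only states in Sat with every successor in Z. Already a fixed point.
Sat(AG b) = {0}
|Sat(AG b)| = |{0}| = 1.

1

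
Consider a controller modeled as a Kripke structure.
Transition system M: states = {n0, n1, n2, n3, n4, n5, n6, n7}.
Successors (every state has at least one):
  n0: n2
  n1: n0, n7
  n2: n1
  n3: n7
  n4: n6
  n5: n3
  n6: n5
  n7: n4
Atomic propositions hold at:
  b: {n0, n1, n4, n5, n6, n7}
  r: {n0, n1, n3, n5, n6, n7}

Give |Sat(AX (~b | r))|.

Sat(~b) = {n2, n3}
Sat(~b | r) = {n0, n1, n2, n3, n5, n6, n7}
Sat(AX (~b | r)) = {s : every successor in {n0, n1, n2, n3, n5, n6, n7}} = {n0, n1, n2, n3, n4, n5, n6}
|Sat(AX (~b | r))| = |{n0, n1, n2, n3, n4, n5, n6}| = 7.

7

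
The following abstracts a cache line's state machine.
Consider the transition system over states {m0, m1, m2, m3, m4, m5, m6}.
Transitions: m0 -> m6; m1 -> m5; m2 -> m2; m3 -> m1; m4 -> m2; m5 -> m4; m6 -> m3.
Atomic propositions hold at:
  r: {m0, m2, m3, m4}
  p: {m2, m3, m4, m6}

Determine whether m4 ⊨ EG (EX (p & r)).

Sat(p & r) = {m2, m3, m4}
Sat(EX (p & r)) = {s : some successor in {m2, m3, m4}} = {m2, m4, m5, m6}
EG (EX (p & r)): greatest fixpoint, start Z0 = {m2, m4, m5, m6}, keep only states in Sat with some successor in Z. Z1 = {m2, m4, m5}; fixed.
Sat(EG (EX (p & r))) = {m2, m4, m5}
m4 ∈ Sat(EG (EX (p & r))) = {m2, m4, m5}, so the formula holds at m4.

Yes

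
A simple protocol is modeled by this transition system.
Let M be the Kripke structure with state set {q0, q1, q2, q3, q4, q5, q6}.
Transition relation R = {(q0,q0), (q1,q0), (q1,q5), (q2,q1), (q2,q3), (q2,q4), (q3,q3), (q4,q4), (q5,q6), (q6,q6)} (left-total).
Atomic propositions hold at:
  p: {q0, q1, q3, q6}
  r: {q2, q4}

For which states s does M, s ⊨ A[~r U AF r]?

Sat(~r) = {q0, q1, q3, q5, q6}
AF r: least fixpoint, start Z0 = {q2, q4}, add states with every successor in Z. Already a fixed point.
Sat(AF r) = {q2, q4}
A[~r U AF r]: least fixpoint, start Z0 = Sat(AF r) = {q2, q4}, add states in Sat(~r) with every successor in Z. Already a fixed point.
Sat(A[~r U AF r]) = {q2, q4}

{q2, q4}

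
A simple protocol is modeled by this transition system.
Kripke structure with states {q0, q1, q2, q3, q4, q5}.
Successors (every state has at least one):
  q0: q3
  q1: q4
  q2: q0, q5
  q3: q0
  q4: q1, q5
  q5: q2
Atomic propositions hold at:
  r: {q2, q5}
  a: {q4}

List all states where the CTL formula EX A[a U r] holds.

{q2, q4, q5}

A[a U r]: least fixpoint, start Z0 = Sat(r) = {q2, q5}, add states in Sat(a) with every successor in Z. Already a fixed point.
Sat(A[a U r]) = {q2, q5}
Sat(EX A[a U r]) = {s : some successor in {q2, q5}} = {q2, q4, q5}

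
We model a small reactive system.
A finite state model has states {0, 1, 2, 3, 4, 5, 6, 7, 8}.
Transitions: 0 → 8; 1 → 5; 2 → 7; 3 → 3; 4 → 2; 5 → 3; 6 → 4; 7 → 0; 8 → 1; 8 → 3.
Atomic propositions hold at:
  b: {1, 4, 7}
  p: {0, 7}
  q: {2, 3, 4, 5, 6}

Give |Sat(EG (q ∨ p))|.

Sat(q ∨ p) = {0, 2, 3, 4, 5, 6, 7}
EG (q ∨ p): greatest fixpoint, start Z0 = {0, 2, 3, 4, 5, 6, 7}, keep only states in Sat with some successor in Z. Z1 = {2, 3, 4, 5, 6, 7}; Z2 = {2, 3, 4, 5, 6}; Z3 = {3, 4, 5, 6}; Z4 = {3, 5, 6}; Z5 = {3, 5}; fixed.
Sat(EG (q ∨ p)) = {3, 5}
|Sat(EG (q ∨ p))| = |{3, 5}| = 2.

2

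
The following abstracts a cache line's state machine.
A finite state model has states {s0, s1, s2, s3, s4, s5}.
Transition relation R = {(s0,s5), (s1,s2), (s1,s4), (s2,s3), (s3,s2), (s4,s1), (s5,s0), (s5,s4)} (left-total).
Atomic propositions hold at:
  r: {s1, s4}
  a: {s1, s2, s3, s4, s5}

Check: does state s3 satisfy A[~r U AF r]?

Sat(~r) = {s0, s2, s3, s5}
AF r: least fixpoint, start Z0 = {s1, s4}, add states with every successor in Z. Already a fixed point.
Sat(AF r) = {s1, s4}
A[~r U AF r]: least fixpoint, start Z0 = Sat(AF r) = {s1, s4}, add states in Sat(~r) with every successor in Z. Already a fixed point.
Sat(A[~r U AF r]) = {s1, s4}
s3 ∉ Sat(A[~r U AF r]) = {s1, s4}, so the formula does not hold at s3.

No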